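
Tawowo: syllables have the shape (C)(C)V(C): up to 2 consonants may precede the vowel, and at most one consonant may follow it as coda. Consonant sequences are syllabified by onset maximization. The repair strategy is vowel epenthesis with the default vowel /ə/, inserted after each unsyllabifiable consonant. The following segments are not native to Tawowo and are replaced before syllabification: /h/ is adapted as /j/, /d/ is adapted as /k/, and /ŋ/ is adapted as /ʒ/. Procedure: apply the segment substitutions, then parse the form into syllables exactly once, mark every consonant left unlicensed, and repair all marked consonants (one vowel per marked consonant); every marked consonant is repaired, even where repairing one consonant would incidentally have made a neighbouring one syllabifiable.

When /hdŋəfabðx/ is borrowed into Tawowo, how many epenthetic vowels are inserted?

3

After substitution the input is /jkʒəfabðx/.
The unsyllabifiable consonants are /j/, /ð/, /x/; each receives one epenthetic vowel.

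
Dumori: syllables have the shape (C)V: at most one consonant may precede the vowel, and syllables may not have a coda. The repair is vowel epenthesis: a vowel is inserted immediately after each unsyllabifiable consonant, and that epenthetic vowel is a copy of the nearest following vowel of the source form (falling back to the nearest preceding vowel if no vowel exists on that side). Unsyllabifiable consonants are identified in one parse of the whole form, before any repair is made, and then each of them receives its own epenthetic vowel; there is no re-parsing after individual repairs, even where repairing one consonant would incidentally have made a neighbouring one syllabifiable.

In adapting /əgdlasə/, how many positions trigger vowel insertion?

The unsyllabifiable consonants are /g/, /d/; each receives one epenthetic vowel.

2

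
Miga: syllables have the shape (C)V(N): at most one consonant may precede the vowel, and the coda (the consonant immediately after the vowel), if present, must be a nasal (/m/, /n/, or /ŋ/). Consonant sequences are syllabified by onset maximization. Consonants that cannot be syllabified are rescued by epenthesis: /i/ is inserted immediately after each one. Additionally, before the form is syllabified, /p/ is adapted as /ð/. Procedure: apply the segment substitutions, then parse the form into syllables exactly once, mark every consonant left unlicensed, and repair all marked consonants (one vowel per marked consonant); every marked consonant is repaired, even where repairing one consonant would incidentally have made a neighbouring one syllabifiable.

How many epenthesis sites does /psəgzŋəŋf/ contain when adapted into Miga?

After substitution the input is /ðsəgzŋəŋf/.
The unsyllabifiable consonants are /ð/, /g/, /z/, /f/; each receives one epenthetic vowel.

4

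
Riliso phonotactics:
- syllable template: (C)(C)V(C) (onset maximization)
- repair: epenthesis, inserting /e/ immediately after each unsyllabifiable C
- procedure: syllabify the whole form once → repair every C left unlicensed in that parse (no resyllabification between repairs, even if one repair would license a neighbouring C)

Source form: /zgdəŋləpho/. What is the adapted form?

The consonants /z/ cannot be parsed into a legal (C)(C)V(C) syllable (at most one coda consonant is licensed; onsets may contain at most 2 consonants).
Each unlicensed consonant becomes the onset of a new syllable: /z/ → /ze/.

zegdəŋləpho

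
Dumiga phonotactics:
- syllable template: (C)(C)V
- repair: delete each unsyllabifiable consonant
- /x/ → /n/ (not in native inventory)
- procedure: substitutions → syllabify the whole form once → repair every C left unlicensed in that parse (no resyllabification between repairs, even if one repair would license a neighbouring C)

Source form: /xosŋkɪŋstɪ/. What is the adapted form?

Substitution: /x/ → /n/, giving /nosŋkɪŋstɪ/.
The consonants /s/, /ŋ/ cannot be parsed into a legal (C)(C)V syllable (no codas are permitted; onsets may contain at most 2 consonants).
Deletion applies to /s/, /ŋ/.

noŋkɪstɪ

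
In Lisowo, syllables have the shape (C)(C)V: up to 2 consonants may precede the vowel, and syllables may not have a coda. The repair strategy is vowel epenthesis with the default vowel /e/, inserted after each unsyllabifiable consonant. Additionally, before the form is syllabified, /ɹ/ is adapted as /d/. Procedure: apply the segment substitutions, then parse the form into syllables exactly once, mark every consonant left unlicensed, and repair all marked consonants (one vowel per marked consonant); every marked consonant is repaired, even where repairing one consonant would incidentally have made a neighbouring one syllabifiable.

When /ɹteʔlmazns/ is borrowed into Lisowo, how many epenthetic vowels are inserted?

4

After substitution the input is /dteʔlmazns/.
The unsyllabifiable consonants are /ʔ/, /z/, /n/, /s/; each receives one epenthetic vowel.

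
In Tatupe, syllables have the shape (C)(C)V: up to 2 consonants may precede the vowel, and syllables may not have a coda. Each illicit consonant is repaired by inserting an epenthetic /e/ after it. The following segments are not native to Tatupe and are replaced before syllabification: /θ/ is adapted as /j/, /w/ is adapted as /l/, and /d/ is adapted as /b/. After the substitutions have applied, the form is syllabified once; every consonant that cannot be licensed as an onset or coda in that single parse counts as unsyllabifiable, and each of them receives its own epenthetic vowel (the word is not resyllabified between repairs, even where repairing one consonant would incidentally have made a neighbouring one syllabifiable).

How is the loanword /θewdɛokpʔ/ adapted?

jelbɛokepeʔe

Substitution: /θ/ → /j/, /w/ → /l/, /d/ → /b/, giving /jelbɛokpʔ/.
The consonants /k/, /p/, /ʔ/ cannot be parsed into a legal (C)(C)V syllable (no codas are permitted; onsets may contain at most 2 consonants).
Inserting the epenthetic vowel yields /k/ → /ke/, /p/ → /pe/, /ʔ/ → /ʔe/.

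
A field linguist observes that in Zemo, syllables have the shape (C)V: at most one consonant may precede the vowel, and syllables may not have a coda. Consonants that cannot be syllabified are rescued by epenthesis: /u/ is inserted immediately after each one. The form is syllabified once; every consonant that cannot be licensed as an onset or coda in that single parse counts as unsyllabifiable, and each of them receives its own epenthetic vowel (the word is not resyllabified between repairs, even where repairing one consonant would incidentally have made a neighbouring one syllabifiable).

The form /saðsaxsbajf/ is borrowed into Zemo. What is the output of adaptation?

saðusaxusubajufu

Under (C)V, the unsyllabifiable consonants are /ð/, /x/, /s/, /j/, /f/ (no codas are permitted; onsets are limited to one consonant).
Epenthesis after each stranded consonant: /ð/ → /ðu/, /x/ → /xu/, /s/ → /su/, /j/ → /ju/, /f/ → /fu/.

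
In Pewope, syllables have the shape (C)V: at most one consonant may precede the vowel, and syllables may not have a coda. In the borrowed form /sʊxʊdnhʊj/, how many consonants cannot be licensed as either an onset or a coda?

3

Syllabifying with onset maximization leaves /d/, /n/, /j/ stranded (no codas are permitted; onsets are limited to one consonant).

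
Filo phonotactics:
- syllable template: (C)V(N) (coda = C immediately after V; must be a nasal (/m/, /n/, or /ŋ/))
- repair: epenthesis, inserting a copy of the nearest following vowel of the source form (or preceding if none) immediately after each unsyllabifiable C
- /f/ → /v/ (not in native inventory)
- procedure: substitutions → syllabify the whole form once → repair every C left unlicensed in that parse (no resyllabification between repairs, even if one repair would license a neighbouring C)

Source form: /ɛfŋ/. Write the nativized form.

Substitution: /f/ → /v/, giving /ɛvŋ/.
The consonants /v/, /ŋ/ cannot be parsed into a legal (C)V(N) syllable (only a nasal (/m/, /n/, or /ŋ/) is licensed in coda position; onsets are limited to one consonant).
Each unlicensed consonant becomes the onset of a new syllable: /v/ → /vɛ/, /ŋ/ → /ŋɛ/.

ɛvɛŋɛ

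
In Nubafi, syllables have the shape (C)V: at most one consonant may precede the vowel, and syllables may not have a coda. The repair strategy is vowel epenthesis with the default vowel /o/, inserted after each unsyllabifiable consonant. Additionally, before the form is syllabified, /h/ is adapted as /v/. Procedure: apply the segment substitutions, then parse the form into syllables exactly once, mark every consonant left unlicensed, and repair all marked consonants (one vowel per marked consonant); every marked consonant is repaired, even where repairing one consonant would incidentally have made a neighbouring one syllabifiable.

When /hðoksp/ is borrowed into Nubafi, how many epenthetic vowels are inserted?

4

After substitution the input is /vðoksp/.
The unsyllabifiable consonants are /v/, /k/, /s/, /p/; each receives one epenthetic vowel.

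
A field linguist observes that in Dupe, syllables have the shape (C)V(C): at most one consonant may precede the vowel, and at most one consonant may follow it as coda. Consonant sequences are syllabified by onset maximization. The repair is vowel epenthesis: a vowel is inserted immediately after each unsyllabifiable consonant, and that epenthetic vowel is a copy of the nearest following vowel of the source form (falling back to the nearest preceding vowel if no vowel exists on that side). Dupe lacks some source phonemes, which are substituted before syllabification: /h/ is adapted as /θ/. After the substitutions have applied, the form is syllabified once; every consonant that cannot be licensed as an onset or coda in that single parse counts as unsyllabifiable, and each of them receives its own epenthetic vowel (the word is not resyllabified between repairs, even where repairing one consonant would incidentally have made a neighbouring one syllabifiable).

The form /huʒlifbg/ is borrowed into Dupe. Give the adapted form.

Substitution: /h/ → /θ/, giving /θuʒlifbg/.
The consonants /b/, /g/ cannot be parsed into a legal (C)V(C) syllable (at most one coda consonant is licensed; onsets are limited to one consonant).
Inserting the epenthetic vowel yields /b/ → /bi/, /g/ → /gi/.

θuʒlifbigi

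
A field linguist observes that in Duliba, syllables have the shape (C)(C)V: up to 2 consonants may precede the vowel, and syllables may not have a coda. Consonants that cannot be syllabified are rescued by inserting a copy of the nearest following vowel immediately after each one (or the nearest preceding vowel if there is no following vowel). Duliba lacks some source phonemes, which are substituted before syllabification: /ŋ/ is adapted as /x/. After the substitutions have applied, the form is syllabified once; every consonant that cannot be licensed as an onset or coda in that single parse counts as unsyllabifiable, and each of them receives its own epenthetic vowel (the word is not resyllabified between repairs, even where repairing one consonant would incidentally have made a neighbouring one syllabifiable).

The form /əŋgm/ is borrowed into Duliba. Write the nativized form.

Substitution: /ŋ/ → /x/, giving /əxgm/.
The consonants /x/, /g/, /m/ cannot be parsed into a legal (C)(C)V syllable (no codas are permitted; onsets may contain at most 2 consonants).
Epenthesis after each stranded consonant: /x/ → /xə/, /g/ → /gə/, /m/ → /mə/.

əxəgəmə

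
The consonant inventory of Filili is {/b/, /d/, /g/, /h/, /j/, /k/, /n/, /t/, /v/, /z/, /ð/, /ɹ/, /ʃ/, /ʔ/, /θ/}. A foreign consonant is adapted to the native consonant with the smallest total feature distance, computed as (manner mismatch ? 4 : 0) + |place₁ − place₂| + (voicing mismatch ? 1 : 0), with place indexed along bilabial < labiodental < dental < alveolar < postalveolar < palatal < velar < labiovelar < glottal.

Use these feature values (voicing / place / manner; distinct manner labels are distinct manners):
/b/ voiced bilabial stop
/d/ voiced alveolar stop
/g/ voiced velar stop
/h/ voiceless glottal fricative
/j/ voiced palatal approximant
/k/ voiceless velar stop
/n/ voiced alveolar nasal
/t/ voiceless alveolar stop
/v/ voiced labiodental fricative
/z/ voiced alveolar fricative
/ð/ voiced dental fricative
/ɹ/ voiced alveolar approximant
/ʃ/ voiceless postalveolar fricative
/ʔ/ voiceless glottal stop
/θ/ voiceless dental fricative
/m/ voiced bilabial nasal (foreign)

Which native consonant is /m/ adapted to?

n

/n/ is closest: same manner (nasal), place distance 3 (bilabial→alveolar), same voicing; total 3. Next closest is /b/ at distance 4.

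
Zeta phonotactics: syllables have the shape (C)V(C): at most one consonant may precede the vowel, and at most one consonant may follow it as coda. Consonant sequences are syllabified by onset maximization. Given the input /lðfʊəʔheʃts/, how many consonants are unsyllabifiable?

The consonants /l/, /ð/, /t/, /s/ cannot be parsed into a legal (C)V(C) syllable (at most one coda consonant is licensed; onsets are limited to one consonant).

4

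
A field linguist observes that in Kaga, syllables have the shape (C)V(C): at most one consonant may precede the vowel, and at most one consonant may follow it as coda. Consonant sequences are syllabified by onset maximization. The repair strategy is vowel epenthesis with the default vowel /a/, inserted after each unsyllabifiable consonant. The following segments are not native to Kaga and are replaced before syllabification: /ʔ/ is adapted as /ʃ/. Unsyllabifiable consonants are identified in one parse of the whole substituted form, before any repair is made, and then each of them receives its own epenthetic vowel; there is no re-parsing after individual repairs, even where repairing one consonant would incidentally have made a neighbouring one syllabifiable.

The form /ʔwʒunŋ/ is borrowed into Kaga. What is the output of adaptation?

ʃawaʒunŋa

Substitution: /ʔ/ → /ʃ/, giving /ʃwʒunŋ/.
Syllabifying with onset maximization leaves /ʃ/, /w/, /ŋ/ stranded (at most one coda consonant is licensed; onsets are limited to one consonant).
Inserting the epenthetic vowel yields /ʃ/ → /ʃa/, /w/ → /wa/, /ŋ/ → /ŋa/.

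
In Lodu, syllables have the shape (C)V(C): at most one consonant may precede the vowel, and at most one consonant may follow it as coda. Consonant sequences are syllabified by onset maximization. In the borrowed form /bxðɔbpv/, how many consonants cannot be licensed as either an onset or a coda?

Syllabifying with onset maximization leaves /b/, /x/, /p/, /v/ stranded (at most one coda consonant is licensed; onsets are limited to one consonant).

4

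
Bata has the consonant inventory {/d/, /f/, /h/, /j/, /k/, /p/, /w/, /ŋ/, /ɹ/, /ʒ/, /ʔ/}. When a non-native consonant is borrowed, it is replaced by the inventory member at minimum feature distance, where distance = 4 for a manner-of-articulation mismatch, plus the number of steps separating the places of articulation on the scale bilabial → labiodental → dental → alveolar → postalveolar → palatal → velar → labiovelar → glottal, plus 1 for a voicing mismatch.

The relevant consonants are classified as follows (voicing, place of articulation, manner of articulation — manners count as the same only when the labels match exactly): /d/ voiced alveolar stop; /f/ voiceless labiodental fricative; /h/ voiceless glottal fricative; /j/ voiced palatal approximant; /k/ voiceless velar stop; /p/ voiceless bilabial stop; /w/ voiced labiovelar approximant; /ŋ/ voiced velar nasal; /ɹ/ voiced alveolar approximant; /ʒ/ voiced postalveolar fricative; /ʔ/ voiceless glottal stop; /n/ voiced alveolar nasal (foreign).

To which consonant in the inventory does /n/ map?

ŋ

/ŋ/ is closest: same manner (nasal), place distance 3 (alveolar→velar), same voicing; total 3. Next closest is /d/ at distance 4.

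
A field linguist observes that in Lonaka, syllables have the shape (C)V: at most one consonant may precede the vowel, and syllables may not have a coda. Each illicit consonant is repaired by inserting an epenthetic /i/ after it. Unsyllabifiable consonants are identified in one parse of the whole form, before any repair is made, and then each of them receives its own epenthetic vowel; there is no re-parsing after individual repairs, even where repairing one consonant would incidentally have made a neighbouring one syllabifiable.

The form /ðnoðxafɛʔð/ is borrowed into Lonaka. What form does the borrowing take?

ðinoðixafɛʔiði

The consonants /ð/, /ð/, /ʔ/, /ð/ cannot be parsed into a legal (C)V syllable (no codas are permitted; onsets are limited to one consonant).
Inserting the epenthetic vowel yields /ð/ → /ði/, /ð/ → /ði/, /ʔ/ → /ʔi/, /ð/ → /ði/.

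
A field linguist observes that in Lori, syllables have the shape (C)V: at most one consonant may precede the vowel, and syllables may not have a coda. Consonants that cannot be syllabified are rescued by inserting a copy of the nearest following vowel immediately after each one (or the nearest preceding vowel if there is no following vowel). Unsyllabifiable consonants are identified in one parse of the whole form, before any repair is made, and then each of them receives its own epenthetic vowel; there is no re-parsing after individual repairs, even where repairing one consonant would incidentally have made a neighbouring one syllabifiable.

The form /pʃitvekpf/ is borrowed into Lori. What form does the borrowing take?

The consonants /p/, /t/, /k/, /p/, /f/ cannot be parsed into a legal (C)V syllable (no codas are permitted; onsets are limited to one consonant).
Epenthesis after each stranded consonant: /p/ → /pi/, /t/ → /te/, /k/ → /ke/, /p/ → /pe/, /f/ → /fe/.

piʃitevekepefe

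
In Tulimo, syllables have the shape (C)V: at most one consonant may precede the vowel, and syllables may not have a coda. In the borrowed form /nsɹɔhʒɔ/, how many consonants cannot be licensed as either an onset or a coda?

Syllabifying with onset maximization leaves /n/, /s/, /h/ stranded (no codas are permitted; onsets are limited to one consonant).

3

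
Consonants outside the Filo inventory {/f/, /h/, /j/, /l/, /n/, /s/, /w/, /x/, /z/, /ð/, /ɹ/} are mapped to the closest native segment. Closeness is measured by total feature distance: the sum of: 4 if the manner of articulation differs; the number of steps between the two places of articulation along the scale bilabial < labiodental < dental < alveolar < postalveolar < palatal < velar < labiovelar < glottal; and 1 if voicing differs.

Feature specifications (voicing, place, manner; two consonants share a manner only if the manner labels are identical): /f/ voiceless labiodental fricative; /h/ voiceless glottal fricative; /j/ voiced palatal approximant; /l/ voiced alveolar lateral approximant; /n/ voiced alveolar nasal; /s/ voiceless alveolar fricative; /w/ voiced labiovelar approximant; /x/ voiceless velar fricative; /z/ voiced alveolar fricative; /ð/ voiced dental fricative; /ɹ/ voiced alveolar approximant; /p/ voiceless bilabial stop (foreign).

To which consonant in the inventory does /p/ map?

/f/ is closest: manner differs (stop→fricative, +4), place distance 1 (bilabial→labiodental), same voicing; total 5. Next closest is /s/ at distance 7.

f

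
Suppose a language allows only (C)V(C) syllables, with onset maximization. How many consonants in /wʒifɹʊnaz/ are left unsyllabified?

Under (C)V(C), the unsyllabifiable consonants are /w/ (at most one coda consonant is licensed; onsets are limited to one consonant).

1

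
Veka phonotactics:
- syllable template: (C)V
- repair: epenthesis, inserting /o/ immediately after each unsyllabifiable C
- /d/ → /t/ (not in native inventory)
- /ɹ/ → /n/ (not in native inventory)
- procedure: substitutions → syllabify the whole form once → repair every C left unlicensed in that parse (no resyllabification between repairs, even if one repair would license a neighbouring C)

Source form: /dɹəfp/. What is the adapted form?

Substitution: /d/ → /t/, /ɹ/ → /n/, giving /tnəfp/.
The consonants /t/, /f/, /p/ cannot be parsed into a legal (C)V syllable (no codas are permitted; onsets are limited to one consonant).
Inserting the epenthetic vowel yields /t/ → /to/, /f/ → /fo/, /p/ → /po/.

tonəfopo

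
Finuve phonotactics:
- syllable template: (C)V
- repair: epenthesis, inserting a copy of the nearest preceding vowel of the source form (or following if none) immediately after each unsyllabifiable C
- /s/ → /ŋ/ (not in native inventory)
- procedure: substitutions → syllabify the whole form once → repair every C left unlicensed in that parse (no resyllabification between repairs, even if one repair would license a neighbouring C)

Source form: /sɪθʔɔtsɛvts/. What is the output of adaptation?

Substitution: /s/ → /ŋ/, giving /ŋɪθʔɔtŋɛvtŋ/.
The consonants /θ/, /t/, /v/, /t/, /ŋ/ cannot be parsed into a legal (C)V syllable (no codas are permitted; onsets are limited to one consonant).
Epenthesis after each stranded consonant: /θ/ → /θɪ/, /t/ → /tɔ/, /v/ → /vɛ/, /t/ → /tɛ/, /ŋ/ → /ŋɛ/.

ŋɪθɪʔɔtɔŋɛvɛtɛŋɛ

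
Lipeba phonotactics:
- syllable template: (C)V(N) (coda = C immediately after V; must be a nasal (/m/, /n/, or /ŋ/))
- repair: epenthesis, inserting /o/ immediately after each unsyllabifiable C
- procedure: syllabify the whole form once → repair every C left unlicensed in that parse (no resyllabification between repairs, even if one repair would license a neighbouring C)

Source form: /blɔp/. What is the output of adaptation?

Under (C)V(N), the unsyllabifiable consonants are /b/, /p/ (only a nasal (/m/, /n/, or /ŋ/) is licensed in coda position; onsets are limited to one consonant).
Epenthesis after each stranded consonant: /b/ → /bo/, /p/ → /po/.

bolɔpo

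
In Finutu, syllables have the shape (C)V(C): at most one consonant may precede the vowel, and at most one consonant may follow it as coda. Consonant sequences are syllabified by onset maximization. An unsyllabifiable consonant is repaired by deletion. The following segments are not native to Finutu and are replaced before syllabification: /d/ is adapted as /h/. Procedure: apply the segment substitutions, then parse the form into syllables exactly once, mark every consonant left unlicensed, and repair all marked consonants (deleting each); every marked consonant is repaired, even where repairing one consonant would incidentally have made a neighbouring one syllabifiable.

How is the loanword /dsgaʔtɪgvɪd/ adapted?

Substitution: /d/ → /h/, giving /hsgaʔtɪgvɪh/.
Under (C)V(C), the unsyllabifiable consonants are /h/, /s/ (at most one coda consonant is licensed; onsets are limited to one consonant).
Deletion applies to /h/, /s/.

gaʔtɪgvɪh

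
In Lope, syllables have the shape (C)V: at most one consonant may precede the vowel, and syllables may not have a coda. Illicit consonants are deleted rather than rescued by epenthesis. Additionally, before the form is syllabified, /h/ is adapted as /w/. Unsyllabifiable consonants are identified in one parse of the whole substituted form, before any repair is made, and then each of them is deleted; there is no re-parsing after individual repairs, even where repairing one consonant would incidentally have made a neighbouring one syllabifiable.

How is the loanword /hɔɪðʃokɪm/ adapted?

Substitution: /h/ → /w/, giving /wɔɪðʃokɪm/.
The consonants /ð/, /m/ cannot be parsed into a legal (C)V syllable (no codas are permitted; onsets are limited to one consonant).
Deleting the stranded consonants removes /ð/, /m/.

wɔɪʃokɪ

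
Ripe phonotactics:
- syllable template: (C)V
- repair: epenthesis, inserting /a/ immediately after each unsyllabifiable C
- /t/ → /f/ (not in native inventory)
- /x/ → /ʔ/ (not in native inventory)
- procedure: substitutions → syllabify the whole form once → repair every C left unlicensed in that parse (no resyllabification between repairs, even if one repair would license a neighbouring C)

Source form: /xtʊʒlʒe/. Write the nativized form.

ʔafʊʒalaʒe

Substitution: /x/ → /ʔ/, /t/ → /f/, giving /ʔfʊʒlʒe/.
Under (C)V, the unsyllabifiable consonants are /ʔ/, /ʒ/, /l/ (no codas are permitted; onsets are limited to one consonant).
Inserting the epenthetic vowel yields /ʔ/ → /ʔa/, /ʒ/ → /ʒa/, /l/ → /la/.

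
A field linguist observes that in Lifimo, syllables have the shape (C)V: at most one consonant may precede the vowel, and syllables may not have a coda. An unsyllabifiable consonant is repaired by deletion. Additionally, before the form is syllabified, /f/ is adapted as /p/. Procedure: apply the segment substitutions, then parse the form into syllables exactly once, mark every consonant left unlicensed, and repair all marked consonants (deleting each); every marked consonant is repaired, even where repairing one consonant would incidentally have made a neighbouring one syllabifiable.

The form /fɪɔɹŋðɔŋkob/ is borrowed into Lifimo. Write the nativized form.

Substitution: /f/ → /p/, giving /pɪɔɹŋðɔŋkob/.
The consonants /ɹ/, /ŋ/, /ŋ/, /b/ cannot be parsed into a legal (C)V syllable (no codas are permitted; onsets are limited to one consonant).
Deletion applies to /ɹ/, /ŋ/, /ŋ/, /b/.

pɪɔðɔko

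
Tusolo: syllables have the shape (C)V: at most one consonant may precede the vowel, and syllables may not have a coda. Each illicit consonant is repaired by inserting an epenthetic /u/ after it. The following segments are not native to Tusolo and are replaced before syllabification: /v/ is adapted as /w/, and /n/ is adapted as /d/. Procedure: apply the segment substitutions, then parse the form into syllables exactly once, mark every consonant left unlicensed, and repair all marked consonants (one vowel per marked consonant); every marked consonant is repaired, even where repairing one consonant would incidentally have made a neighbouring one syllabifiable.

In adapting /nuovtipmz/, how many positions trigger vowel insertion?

After substitution the input is /duowtipmz/.
The unsyllabifiable consonants are /w/, /p/, /m/, /z/; each receives one epenthetic vowel.

4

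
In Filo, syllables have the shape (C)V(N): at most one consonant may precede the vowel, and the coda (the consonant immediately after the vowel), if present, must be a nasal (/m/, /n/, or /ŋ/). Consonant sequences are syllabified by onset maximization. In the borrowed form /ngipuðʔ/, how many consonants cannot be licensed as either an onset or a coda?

3

Under (C)V(N), the unsyllabifiable consonants are /n/, /ð/, /ʔ/ (only a nasal (/m/, /n/, or /ŋ/) is licensed in coda position; onsets are limited to one consonant).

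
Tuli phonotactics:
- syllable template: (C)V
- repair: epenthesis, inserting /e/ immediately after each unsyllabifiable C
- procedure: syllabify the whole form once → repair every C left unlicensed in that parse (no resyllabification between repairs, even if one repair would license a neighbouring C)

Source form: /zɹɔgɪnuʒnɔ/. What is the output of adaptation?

Syllabifying with onset maximization leaves /z/, /ʒ/ stranded (no codas are permitted; onsets are limited to one consonant).
Epenthesis after each stranded consonant: /z/ → /ze/, /ʒ/ → /ʒe/.

zeɹɔgɪnuʒenɔ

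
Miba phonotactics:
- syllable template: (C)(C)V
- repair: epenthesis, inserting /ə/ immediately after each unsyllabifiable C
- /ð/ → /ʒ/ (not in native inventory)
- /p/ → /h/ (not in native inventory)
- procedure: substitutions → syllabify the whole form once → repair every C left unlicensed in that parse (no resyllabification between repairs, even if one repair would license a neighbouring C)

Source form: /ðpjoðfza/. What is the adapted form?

ʒəhjoʒəfza

Substitution: /ð/ → /ʒ/, /p/ → /h/, giving /ʒhjoʒfza/.
The consonants /ʒ/, /ʒ/ cannot be parsed into a legal (C)(C)V syllable (no codas are permitted; onsets may contain at most 2 consonants).
Inserting the epenthetic vowel yields /ʒ/ → /ʒə/, /ʒ/ → /ʒə/.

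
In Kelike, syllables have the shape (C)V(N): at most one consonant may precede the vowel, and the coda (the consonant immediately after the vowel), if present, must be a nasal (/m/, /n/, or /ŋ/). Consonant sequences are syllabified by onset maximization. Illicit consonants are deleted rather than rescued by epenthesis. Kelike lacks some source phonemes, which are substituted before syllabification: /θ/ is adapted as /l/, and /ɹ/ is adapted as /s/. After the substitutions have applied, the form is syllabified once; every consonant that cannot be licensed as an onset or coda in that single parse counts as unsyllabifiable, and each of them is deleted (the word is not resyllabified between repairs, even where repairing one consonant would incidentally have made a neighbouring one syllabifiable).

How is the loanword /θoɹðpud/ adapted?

Substitution: /θ/ → /l/, /ɹ/ → /s/, giving /losðpud/.
The consonants /s/, /ð/, /d/ cannot be parsed into a legal (C)V(N) syllable (only a nasal (/m/, /n/, or /ŋ/) is licensed in coda position; onsets are limited to one consonant).
Deletion applies to /s/, /ð/, /d/.

lopu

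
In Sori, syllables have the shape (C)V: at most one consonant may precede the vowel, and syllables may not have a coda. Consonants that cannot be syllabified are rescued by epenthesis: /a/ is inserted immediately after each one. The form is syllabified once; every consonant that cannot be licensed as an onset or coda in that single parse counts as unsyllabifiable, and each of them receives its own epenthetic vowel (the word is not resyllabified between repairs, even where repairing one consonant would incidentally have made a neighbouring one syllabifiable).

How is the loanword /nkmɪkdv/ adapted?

Under (C)V, the unsyllabifiable consonants are /n/, /k/, /k/, /d/, /v/ (no codas are permitted; onsets are limited to one consonant).
Inserting the epenthetic vowel yields /n/ → /na/, /k/ → /ka/, /k/ → /ka/, /d/ → /da/, /v/ → /va/.

nakamɪkadava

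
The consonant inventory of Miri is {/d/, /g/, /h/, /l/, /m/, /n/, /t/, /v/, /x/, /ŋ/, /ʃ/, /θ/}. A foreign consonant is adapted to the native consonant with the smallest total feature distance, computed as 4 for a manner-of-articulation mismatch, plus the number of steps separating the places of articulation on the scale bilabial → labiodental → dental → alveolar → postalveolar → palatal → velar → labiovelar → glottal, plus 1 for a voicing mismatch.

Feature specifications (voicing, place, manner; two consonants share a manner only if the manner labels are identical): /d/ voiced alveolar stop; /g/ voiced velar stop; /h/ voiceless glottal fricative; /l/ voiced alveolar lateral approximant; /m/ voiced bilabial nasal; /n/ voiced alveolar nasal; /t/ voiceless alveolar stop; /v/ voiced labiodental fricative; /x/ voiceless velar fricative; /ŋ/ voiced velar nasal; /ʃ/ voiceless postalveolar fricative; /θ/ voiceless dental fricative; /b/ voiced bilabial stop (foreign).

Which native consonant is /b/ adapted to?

/d/ is closest: same manner (stop), place distance 3 (bilabial→alveolar), same voicing; total 3. Next closest is /m/ at distance 4.

d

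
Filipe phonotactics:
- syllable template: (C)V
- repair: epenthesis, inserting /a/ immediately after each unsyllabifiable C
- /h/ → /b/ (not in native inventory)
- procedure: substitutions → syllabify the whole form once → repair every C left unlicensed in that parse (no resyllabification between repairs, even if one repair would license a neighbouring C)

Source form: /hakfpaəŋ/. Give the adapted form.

Substitution: /h/ → /b/, giving /bakfpaəŋ/.
Syllabifying with onset maximization leaves /k/, /f/, /ŋ/ stranded (no codas are permitted; onsets are limited to one consonant).
Each unlicensed consonant becomes the onset of a new syllable: /k/ → /ka/, /f/ → /fa/, /ŋ/ → /ŋa/.

bakafapaəŋa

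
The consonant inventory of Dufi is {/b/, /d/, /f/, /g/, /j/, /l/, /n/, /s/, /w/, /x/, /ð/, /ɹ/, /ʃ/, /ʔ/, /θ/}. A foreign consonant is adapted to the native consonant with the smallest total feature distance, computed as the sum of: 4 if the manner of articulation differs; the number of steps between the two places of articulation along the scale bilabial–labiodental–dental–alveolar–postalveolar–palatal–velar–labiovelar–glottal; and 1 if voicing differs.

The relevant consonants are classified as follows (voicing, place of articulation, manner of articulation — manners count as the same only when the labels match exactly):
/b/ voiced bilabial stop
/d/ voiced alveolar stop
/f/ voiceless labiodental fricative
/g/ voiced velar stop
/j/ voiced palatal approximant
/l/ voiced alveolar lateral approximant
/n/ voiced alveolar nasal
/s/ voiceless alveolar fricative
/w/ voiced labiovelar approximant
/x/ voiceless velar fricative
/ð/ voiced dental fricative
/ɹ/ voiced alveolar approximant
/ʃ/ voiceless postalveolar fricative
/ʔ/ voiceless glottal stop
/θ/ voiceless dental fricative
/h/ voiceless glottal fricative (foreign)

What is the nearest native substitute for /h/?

x

/x/ is closest: same manner (fricative), place distance 2 (glottal→velar), same voicing; total 2. Next closest is /ʃ/ at distance 4.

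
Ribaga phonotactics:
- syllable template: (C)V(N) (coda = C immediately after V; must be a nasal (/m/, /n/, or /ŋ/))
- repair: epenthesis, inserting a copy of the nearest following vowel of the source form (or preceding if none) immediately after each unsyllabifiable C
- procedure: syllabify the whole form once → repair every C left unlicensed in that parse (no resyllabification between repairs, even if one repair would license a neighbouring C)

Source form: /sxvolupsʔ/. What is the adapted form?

soxovolupusuʔu

Syllabifying with onset maximization leaves /s/, /x/, /p/, /s/, /ʔ/ stranded (only a nasal (/m/, /n/, or /ŋ/) is licensed in coda position; onsets are limited to one consonant).
Epenthesis after each stranded consonant: /s/ → /so/, /x/ → /xo/, /p/ → /pu/, /s/ → /su/, /ʔ/ → /ʔu/.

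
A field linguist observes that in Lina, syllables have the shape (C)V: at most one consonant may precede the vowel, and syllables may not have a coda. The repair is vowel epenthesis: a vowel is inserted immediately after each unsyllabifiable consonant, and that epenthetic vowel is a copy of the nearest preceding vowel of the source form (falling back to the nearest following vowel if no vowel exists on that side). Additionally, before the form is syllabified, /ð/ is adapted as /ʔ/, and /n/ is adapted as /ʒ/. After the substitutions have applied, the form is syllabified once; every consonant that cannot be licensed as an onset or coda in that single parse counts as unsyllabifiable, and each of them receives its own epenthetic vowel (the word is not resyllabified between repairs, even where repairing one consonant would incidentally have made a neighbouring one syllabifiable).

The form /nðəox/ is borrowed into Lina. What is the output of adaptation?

Substitution: /n/ → /ʒ/, /ð/ → /ʔ/, giving /ʒʔəox/.
Syllabifying with onset maximization leaves /ʒ/, /x/ stranded (no codas are permitted; onsets are limited to one consonant).
Epenthesis after each stranded consonant: /ʒ/ → /ʒə/, /x/ → /xo/.

ʒəʔəoxo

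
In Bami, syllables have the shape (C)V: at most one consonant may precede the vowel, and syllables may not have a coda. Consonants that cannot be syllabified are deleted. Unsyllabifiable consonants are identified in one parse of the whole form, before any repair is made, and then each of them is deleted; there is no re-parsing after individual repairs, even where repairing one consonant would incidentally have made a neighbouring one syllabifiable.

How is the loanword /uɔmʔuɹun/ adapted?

Under (C)V, the unsyllabifiable consonants are /m/, /n/ (no codas are permitted; onsets are limited to one consonant).
Each unlicensed consonant is deleted: /m/, /n/.

uɔʔuɹu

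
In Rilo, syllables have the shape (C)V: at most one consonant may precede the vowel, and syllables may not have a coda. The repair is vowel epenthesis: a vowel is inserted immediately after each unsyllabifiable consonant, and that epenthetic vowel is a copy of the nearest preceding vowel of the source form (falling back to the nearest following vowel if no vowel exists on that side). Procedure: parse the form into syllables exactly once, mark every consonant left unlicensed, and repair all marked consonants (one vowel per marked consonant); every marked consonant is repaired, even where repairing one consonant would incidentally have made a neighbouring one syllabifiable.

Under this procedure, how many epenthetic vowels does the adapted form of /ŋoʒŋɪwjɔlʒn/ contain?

The unsyllabifiable consonants are /ʒ/, /w/, /l/, /ʒ/, /n/; each receives one epenthetic vowel.

5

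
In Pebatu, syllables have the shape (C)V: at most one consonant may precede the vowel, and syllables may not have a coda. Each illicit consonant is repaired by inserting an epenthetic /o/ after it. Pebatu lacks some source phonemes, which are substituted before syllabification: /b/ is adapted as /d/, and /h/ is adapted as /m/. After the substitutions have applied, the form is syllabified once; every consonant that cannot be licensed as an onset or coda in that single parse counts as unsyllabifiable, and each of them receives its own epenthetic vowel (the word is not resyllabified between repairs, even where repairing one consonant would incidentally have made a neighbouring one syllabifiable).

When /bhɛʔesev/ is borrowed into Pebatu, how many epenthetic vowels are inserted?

After substitution the input is /dmɛʔesev/.
The unsyllabifiable consonants are /d/, /v/; each receives one epenthetic vowel.

2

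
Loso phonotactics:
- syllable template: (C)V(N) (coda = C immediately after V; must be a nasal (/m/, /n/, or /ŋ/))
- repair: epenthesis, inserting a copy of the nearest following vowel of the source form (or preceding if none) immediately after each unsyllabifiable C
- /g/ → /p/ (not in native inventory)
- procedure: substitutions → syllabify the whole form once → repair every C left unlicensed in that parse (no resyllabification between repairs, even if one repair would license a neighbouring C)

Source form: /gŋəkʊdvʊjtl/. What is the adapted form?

pəŋəkʊdʊvʊjʊtʊlʊ

Substitution: /g/ → /p/, giving /pŋəkʊdvʊjtl/.
Under (C)V(N), the unsyllabifiable consonants are /p/, /d/, /j/, /t/, /l/ (only a nasal (/m/, /n/, or /ŋ/) is licensed in coda position; onsets are limited to one consonant).
Epenthesis after each stranded consonant: /p/ → /pə/, /d/ → /dʊ/, /j/ → /jʊ/, /t/ → /tʊ/, /l/ → /lʊ/.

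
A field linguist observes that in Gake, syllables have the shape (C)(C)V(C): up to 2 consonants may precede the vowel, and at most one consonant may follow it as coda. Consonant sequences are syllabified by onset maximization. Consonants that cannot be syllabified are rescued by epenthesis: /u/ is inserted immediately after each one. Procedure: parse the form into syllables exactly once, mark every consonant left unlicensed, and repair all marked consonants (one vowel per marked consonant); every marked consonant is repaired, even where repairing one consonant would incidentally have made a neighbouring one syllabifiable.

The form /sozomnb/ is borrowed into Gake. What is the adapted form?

Under (C)(C)V(C), the unsyllabifiable consonants are /n/, /b/ (at most one coda consonant is licensed; onsets may contain at most 2 consonants).
Inserting the epenthetic vowel yields /n/ → /nu/, /b/ → /bu/.

sozomnubu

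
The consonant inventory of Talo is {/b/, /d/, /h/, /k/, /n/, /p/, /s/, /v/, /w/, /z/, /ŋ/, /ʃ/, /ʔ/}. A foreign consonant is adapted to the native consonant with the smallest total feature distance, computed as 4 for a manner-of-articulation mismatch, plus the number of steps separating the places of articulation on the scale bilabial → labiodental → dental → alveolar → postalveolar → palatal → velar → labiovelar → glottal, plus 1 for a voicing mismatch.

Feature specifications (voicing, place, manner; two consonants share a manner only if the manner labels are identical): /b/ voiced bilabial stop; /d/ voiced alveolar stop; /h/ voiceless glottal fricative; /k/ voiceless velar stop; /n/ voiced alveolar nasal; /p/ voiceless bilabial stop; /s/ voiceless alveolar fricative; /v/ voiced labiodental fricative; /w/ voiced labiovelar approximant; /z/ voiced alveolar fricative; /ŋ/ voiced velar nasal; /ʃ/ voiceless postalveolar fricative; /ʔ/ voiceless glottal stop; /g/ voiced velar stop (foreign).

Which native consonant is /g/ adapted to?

k

/k/ is closest: same manner (stop), place distance 0 (velar→velar), voicing differs (+1); total 1. Next closest is /d/ at distance 3.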